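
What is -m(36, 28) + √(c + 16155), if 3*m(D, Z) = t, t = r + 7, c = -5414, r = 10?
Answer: -17/3 + √10741 ≈ 97.972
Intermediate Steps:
t = 17 (t = 10 + 7 = 17)
m(D, Z) = 17/3 (m(D, Z) = (⅓)*17 = 17/3)
-m(36, 28) + √(c + 16155) = -1*17/3 + √(-5414 + 16155) = -17/3 + √10741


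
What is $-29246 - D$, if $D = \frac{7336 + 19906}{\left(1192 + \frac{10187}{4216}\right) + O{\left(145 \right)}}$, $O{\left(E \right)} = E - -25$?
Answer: $- \frac{168348928506}{5752379} \approx -29266.0$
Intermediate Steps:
$O{\left(E \right)} = 25 + E$ ($O{\left(E \right)} = E + 25 = 25 + E$)
$D = \frac{114852272}{5752379}$ ($D = \frac{7336 + 19906}{\left(1192 + \frac{10187}{4216}\right) + \left(25 + 145\right)} = \frac{27242}{\left(1192 + 10187 \cdot \frac{1}{4216}\right) + 170} = \frac{27242}{\left(1192 + \frac{10187}{4216}\right) + 170} = \frac{27242}{\frac{5035659}{4216} + 170} = \frac{27242}{\frac{5752379}{4216}} = 27242 \cdot \frac{4216}{5752379} = \frac{114852272}{5752379} \approx 19.966$)
$-29246 - D = -29246 - \frac{114852272}{5752379} = - \frac{168348928506}{5752379}$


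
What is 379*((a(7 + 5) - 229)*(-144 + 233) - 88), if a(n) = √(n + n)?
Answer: -7757751 + 67462*√6 ≈ -7.5925e+6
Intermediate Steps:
a(n) = √2*√n (a(n) = √(2*n) = √2*√n)
379*((a(7 + 5) - 229)*(-144 + 233) - 88) = 379*((√2*√(7 + 5) - 229)*(-144 + 233) - 88) = 379*((√2*√12 - 229)*89 - 88) = 379*((√2*(2*√3) - 229)*89 - 88) = 379*((2*√6 - 229)*89 - 88) = 379*((-229 + 2*√6)*89 - 88) = 379*((-20381 + 178*√6) - 88) = 379*(-20469 + 178*√6) = -7757751 + 67462*√6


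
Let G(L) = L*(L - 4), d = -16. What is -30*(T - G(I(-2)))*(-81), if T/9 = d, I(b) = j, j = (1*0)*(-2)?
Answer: -349920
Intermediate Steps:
j = 0 (j = 0*(-2) = 0)
I(b) = 0
T = -144 (T = 9*(-16) = -144)
G(L) = L*(-4 + L)
-30*(T - G(I(-2)))*(-81) = -30*(-144 - 0*(-4 + 0))*(-81) = -30*(-144 - 0*(-4))*(-81) = -30*(-144 - 1*0)*(-81) = -30*(-144 + 0)*(-81) = -30*(-144)*(-81) = 4320*(-81) = -349920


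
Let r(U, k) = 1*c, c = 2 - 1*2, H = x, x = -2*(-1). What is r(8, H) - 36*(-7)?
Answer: 252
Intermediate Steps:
x = 2
H = 2
c = 0 (c = 2 - 2 = 0)
r(U, k) = 0 (r(U, k) = 1*0 = 0)
r(8, H) - 36*(-7) = 0 - 36*(-7) = 0 + 252 = 252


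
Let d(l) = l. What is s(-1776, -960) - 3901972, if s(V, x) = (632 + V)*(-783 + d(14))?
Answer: -3022236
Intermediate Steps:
s(V, x) = -486008 - 769*V (s(V, x) = (632 + V)*(-783 + 14) = (632 + V)*(-769) = -486008 - 769*V)
s(-1776, -960) - 3901972 = (-486008 - 769*(-1776)) - 3901972 = (-486008 + 1365744) - 3901972 = 879736 - 3901972 = -3022236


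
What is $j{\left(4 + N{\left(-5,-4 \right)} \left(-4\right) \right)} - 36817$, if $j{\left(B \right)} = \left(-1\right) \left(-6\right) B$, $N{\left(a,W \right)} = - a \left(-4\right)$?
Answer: $-36313$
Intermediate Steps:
$N{\left(a,W \right)} = 4 a$
$j{\left(B \right)} = 6 B$
$j{\left(4 + N{\left(-5,-4 \right)} \left(-4\right) \right)} - 36817 = 6 \left(4 + 4 \left(-5\right) \left(-4\right)\right) - 36817 = 6 \left(4 - -80\right) - 36817 = 6 \left(4 + 80\right) - 36817 = 6 \cdot 84 - 36817 = 504 - 36817 = -36313$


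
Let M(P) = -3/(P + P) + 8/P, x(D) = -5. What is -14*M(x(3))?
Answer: 91/5 ≈ 18.200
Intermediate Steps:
M(P) = 13/(2*P) (M(P) = -3*1/(2*P) + 8/P = -3/(2*P) + 8/P = 13/(2*P))
-14*M(x(3)) = -91/(-5) = -91*(-1)/5 = -14*(-13/10) = 91/5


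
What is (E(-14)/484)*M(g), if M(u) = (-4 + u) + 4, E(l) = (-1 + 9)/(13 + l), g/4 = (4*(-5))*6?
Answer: 960/121 ≈ 7.9339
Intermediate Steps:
g = -480 (g = 4*((4*(-5))*6) = 4*(-20*6) = 4*(-120) = -480)
E(l) = 8/(13 + l)
M(u) = u
(E(-14)/484)*M(g) = ((8/(13 - 14))/484)*(-480) = ((8/(-1))*(1/484))*(-480) = ((8*(-1))*(1/484))*(-480) = -8*1/484*(-480) = -2/121*(-480) = 960/121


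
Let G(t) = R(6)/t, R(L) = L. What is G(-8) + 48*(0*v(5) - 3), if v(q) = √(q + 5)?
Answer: -579/4 ≈ -144.75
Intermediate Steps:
v(q) = √(5 + q)
G(t) = 6/t
G(-8) + 48*(0*v(5) - 3) = 6/(-8) + 48*(0*√(5 + 5) - 3) = 6*(-⅛) + 48*(0*√10 - 3) = -¾ + 48*(0 - 3) = -¾ + 48*(-3) = -¾ - 144 = -579/4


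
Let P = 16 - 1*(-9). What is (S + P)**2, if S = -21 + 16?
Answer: 400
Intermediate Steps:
P = 25 (P = 16 + 9 = 25)
S = -5
(S + P)**2 = (-5 + 25)**2 = 20**2 = 400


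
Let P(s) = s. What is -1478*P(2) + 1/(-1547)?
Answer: -4572933/1547 ≈ -2956.0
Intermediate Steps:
-1478*P(2) + 1/(-1547) = -1478*2 + 1/(-1547) = -2956 - 1/1547 = -4572933/1547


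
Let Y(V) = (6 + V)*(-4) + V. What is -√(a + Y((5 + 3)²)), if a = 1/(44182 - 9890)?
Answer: -I*√63500819683/17146 ≈ -14.697*I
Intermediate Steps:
Y(V) = -24 - 3*V (Y(V) = (-24 - 4*V) + V = -24 - 3*V)
a = 1/34292 ≈ 2.9161e-5
-√(a + Y((5 + 3)²)) = -√(1/34292 + (-24 - 3*(5 + 3)²)) = -√(1/34292 + (-24 - 3*8²)) = -√(1/34292 + (-24 - 3*64)) = -√(1/34292 + (-24 - 192)) = -√(1/34292 - 216) = -√(-7407071/34292) = -I*√63500819683/17146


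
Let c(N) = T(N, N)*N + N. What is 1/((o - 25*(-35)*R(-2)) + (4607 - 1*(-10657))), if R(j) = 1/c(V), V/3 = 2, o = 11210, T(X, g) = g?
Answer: 6/158969 ≈ 3.7743e-5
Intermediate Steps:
V = 6 (V = 3*2 = 6)
c(N) = N + N² (c(N) = N*N + N = N² + N = N + N²)
R(j) = 1/42 (R(j) = 1/(6*(1 + 6)) = 1/(6*7) = 1/42)
1/((o - 25*(-35)*R(-2)) + (4607 - 1*(-10657))) = 1/((11210 - 25*(-35)/42) + (4607 - 1*(-10657))) = 1/((11210 - (-875)/42) + (4607 + 10657)) = 1/((11210 - 1*(-125/6)) + 15264) = 1/((11210 + 125/6) + 15264) = 1/(67385/6 + 15264) = 1/(158969/6) = 6/158969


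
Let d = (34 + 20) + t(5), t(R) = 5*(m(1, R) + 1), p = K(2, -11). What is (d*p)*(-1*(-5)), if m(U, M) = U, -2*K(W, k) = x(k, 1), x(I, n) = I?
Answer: 1760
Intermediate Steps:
K(W, k) = -k/2
p = 11/2 (p = -½*(-11) = 11/2 ≈ 5.5000)
t(R) = 10 (t(R) = 5*(1 + 1) = 5*2 = 10)
d = 64 (d = (34 + 20) + 10 = 54 + 10 = 64)
(d*p)*(-1*(-5)) = (64*(11/2))*(-1*(-5)) = 352*5 = 1760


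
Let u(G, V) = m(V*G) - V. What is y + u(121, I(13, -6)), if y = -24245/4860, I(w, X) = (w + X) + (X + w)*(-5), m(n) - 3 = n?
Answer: -3267853/972 ≈ -3362.0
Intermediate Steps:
m(n) = 3 + n
I(w, X) = -4*X - 4*w (I(w, X) = (X + w) + (-5*X - 5*w) = -4*X - 4*w)
u(G, V) = 3 - V + G*V (u(G, V) = (3 + V*G) - V = (3 + G*V) - V = 3 - V + G*V)
y = -4849/972 (y = -24245*1/4860 = -4849/972 ≈ -4.9887)
y + u(121, I(13, -6)) = -4849/972 + (3 - (-4*(-6) - 4*13) + 121*(-4*(-6) - 4*13)) = -4849/972 + (3 - (24 - 52) + 121*(24 - 52)) = -4849/972 + (3 - 1*(-28) + 121*(-28)) = -4849/972 + (3 + 28 - 3388) = -4849/972 - 3357 = -3267853/972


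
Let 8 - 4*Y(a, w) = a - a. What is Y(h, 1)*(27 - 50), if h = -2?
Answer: -46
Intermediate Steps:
Y(a, w) = 2 (Y(a, w) = 2 - (a - a)/4 = 2 - ¼*0 = 2 + 0 = 2)
Y(h, 1)*(27 - 50) = 2*(27 - 50) = 2*(-23) = -46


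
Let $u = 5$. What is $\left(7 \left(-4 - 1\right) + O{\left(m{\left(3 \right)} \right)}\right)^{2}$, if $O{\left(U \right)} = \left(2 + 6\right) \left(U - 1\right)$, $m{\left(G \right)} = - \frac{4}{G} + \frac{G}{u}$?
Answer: $\frac{537289}{225} \approx 2387.9$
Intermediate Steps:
$m{\left(G \right)} = - \frac{4}{G} + \frac{G}{5}$
$O{\left(U \right)} = -8 + 8 U$ ($O{\left(U \right)} = 8 \left(-1 + U\right) = -8 + 8 U$)
$\left(7 \left(-4 - 1\right) + O{\left(m{\left(3 \right)} \right)}\right)^{2} = \left(7 \left(-4 - 1\right) - \left(8 - 8 \left(- \frac{4}{3} + \frac{1}{5} \cdot 3\right)\right)\right)^{2} = \left(7 \left(-5\right) - \left(8 - 8 \left(\left(-4\right) \frac{1}{3} + \frac{3}{5}\right)\right)\right)^{2} = \left(-35 - \left(8 - 8 \left(- \frac{4}{3} + \frac{3}{5}\right)\right)\right)^{2} = \left(-35 + \left(-8 + 8 \left(- \frac{11}{15}\right)\right)\right)^{2} = \left(-35 - \frac{208}{15}\right)^{2} = \left(- \frac{733}{15}\right)^{2} = \frac{537289}{225}$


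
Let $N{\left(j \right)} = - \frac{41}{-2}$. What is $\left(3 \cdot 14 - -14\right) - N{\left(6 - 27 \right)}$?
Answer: $\frac{71}{2} \approx 35.5$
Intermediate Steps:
$N{\left(j \right)} = \frac{41}{2}$ ($N{\left(j \right)} = \left(-41\right) \left(- \frac{1}{2}\right) = \frac{41}{2}$)
$\left(3 \cdot 14 - -14\right) - N{\left(6 - 27 \right)} = \left(3 \cdot 14 - -14\right) - \frac{41}{2} = \left(42 + 14\right) - \frac{41}{2} = 56 - \frac{41}{2} = \frac{71}{2}$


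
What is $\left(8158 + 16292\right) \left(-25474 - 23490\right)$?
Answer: $-1197169800$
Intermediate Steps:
$\left(8158 + 16292\right) \left(-25474 - 23490\right) = 24450 \left(-48964\right) = -1197169800$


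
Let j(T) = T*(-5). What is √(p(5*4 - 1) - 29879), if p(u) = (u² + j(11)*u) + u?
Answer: 4*I*√1909 ≈ 174.77*I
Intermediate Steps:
j(T) = -5*T
p(u) = u² - 54*u (p(u) = (u² + (-5*11)*u) + u = (u² - 55*u) + u = u² - 54*u)
√(p(5*4 - 1) - 29879) = √((5*4 - 1)*(-54 + (5*4 - 1)) - 29879) = √((20 - 1)*(-54 + (20 - 1)) - 29879) = √(19*(-54 + 19) - 29879) = √(19*(-35) - 29879) = √(-665 - 29879) = √(-30544) = 4*I*√1909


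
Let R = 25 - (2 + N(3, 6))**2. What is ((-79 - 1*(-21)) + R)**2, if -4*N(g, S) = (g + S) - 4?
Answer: 288369/256 ≈ 1126.4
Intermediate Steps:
N(g, S) = 1 - S/4 - g/4 (N(g, S) = -((g + S) - 4)/4 = -((S + g) - 4)/4 = -(-4 + S + g)/4 = 1 - S/4 - g/4)
R = 391/16 (R = 25 - (2 + (1 - 1/4*6 - 1/4*3))**2 = 25 - (2 + (1 - 3/2 - 3/4))**2 = 25 - (2 - 5/4)**2 = 25 - (3/4)**2 = 25 - 1*9/16 = 25 - 9/16 = 391/16 ≈ 24.438)
((-79 - 1*(-21)) + R)**2 = ((-79 - 1*(-21)) + 391/16)**2 = ((-79 + 21) + 391/16)**2 = (-58 + 391/16)**2 = (-537/16)**2 = 288369/256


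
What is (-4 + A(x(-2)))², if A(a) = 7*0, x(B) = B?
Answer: 16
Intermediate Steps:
A(a) = 0
(-4 + A(x(-2)))² = (-4 + 0)² = (-4)² = 16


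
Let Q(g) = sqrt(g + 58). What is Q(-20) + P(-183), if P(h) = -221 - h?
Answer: -38 + sqrt(38) ≈ -31.836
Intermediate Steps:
Q(g) = sqrt(58 + g)
Q(-20) + P(-183) = sqrt(58 - 20) + (-221 - 1*(-183)) = sqrt(38) + (-221 + 183) = sqrt(38) - 38 = -38 + sqrt(38)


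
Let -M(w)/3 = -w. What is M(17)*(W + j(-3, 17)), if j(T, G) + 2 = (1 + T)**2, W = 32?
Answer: 1734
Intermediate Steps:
M(w) = 3*w (M(w) = -(-3)*w = 3*w)
j(T, G) = -2 + (1 + T)**2
M(17)*(W + j(-3, 17)) = (3*17)*(32 + (-2 + (1 - 3)**2)) = 51*(32 + (-2 + (-2)**2)) = 51*(32 + (-2 + 4)) = 51*(32 + 2) = 51*34 = 1734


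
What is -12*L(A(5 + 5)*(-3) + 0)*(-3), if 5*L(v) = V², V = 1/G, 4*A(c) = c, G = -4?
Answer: 9/20 ≈ 0.45000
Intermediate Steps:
A(c) = c/4
V = -¼ (V = 1/(-4) = -¼ ≈ -0.25000)
L(v) = 1/80 (L(v) = (-¼)²/5 = (⅕)*(1/16) = 1/80)
-12*L(A(5 + 5)*(-3) + 0)*(-3) = -12*1/80*(-3) = -3/20*(-3) = 9/20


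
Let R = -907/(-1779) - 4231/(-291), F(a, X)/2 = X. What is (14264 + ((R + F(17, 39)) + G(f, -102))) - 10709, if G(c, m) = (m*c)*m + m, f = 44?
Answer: 26535705601/57521 ≈ 4.6132e+5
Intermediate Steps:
F(a, X) = 2*X
R = 865654/57521 (R = -907*(-1/1779) - 4231*(-1/291) = 907/1779 + 4231/291 = 865654/57521 ≈ 15.049)
G(c, m) = m + c*m² (G(c, m) = (c*m)*m + m = c*m² + m = m + c*m²)
(14264 + ((R + F(17, 39)) + G(f, -102))) - 10709 = (14264 + ((865654/57521 + 2*39) - 102*(1 + 44*(-102)))) - 10709 = (14264 + ((865654/57521 + 78) - 102*(1 - 4488))) - 10709 = (14264 + (5352292/57521 - 102*(-4487))) - 10709 = (14264 + (5352292/57521 + 457674)) - 10709 = (14264 + 26331218446/57521) - 10709 = 27151697990/57521 - 10709 = 26535705601/57521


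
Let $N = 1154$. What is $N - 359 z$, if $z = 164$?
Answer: $-57722$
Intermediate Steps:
$N - 359 z = 1154 - 58876 = -57722$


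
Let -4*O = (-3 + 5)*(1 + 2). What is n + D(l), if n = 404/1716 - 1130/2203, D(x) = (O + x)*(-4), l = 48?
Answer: -176048449/945087 ≈ -186.28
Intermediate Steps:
O = -3/2 (O = -(-3 + 5)*(1 + 2)/4 = -3/2 ≈ -1.5000)
D(x) = 6 - 4*x (D(x) = (-3/2 + x)*(-4) = 6 - 4*x)
n = -262267/945087 (n = 404*(1/1716) - 1130*1/2203 = 101/429 - 1130/2203 = -262267/945087 ≈ -0.27751)
n + D(l) = -262267/945087 + (6 - 4*48) = -262267/945087 + (6 - 192) = -262267/945087 - 186 = -176048449/945087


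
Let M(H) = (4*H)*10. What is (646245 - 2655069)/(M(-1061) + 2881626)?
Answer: -1004412/1419593 ≈ -0.70753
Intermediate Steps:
M(H) = 40*H
(646245 - 2655069)/(M(-1061) + 2881626) = (646245 - 2655069)/(40*(-1061) + 2881626) = -2008824/(-42440 + 2881626) = -2008824/2839186 = -2008824*1/2839186 = -1004412/1419593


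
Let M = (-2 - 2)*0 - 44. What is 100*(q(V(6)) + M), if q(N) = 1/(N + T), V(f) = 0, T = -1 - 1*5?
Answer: -13250/3 ≈ -4416.7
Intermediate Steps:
T = -6 (T = -1 - 5 = -6)
q(N) = 1/(-6 + N) (q(N) = 1/(N - 6) = 1/(-6 + N))
M = -44 (M = -4*0 - 44 = 0 - 44 = -44)
100*(q(V(6)) + M) = 100*(1/(-6 + 0) - 44) = 100*(1/(-6) - 44) = 100*(-1/6 - 44) = 100*(-265/6) = -13250/3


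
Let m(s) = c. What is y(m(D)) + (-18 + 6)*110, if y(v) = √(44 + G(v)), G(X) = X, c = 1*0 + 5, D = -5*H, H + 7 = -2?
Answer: -1313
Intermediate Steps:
H = -9 (H = -7 - 2 = -9)
D = 45 (D = -5*(-9) = 45)
c = 5 (c = 0 + 5 = 5)
m(s) = 5
y(v) = √(44 + v)
y(m(D)) + (-18 + 6)*110 = √(44 + 5) + (-18 + 6)*110 = √49 - 12*110 = 7 - 1320 = -1313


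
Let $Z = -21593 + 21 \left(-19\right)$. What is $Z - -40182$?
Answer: $18190$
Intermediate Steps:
$Z = -21992$ ($Z = -21593 - 399 = -21992$)
$Z - -40182 = -21992 - -40182 = -21992 + 40182 = 18190$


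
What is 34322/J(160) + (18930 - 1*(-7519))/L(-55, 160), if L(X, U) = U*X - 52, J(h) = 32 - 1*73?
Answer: -304902753/362932 ≈ -840.11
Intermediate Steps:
J(h) = -41 (J(h) = 32 - 73 = -41)
L(X, U) = -52 + U*X
34322/J(160) + (18930 - 1*(-7519))/L(-55, 160) = 34322/(-41) + (18930 - 1*(-7519))/(-52 + 160*(-55)) = 34322*(-1/41) + (18930 + 7519)/(-52 - 8800) = -34322/41 + 26449/(-8852) = -34322/41 + 26449*(-1/8852) = -34322/41 - 26449/8852 = -304902753/362932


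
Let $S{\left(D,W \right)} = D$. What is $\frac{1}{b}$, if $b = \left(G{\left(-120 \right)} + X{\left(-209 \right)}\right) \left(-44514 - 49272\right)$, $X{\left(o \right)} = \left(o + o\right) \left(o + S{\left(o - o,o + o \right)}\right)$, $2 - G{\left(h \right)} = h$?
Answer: $- \frac{1}{8204774424} \approx -1.2188 \cdot 10^{-10}$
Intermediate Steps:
$G{\left(h \right)} = 2 - h$
$X{\left(o \right)} = 2 o^{2}$ ($X{\left(o \right)} = \left(o + o\right) \left(o + \left(o - o\right)\right) = 2 o \left(o + 0\right) = 2 o o = 2 o^{2}$)
$b = -8204774424$ ($b = \left(\left(2 - -120\right) + 2 \left(-209\right)^{2}\right) \left(-44514 - 49272\right) = \left(\left(2 + 120\right) + 2 \cdot 43681\right) \left(-93786\right) = \left(122 + 87362\right) \left(-93786\right) = 87484 \left(-93786\right) = -8204774424$)
$\frac{1}{b} = \frac{1}{-8204774424} = - \frac{1}{8204774424}$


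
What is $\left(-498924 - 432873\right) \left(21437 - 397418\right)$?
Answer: $350337967857$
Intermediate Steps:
$\left(-498924 - 432873\right) \left(21437 - 397418\right) = \left(-931797\right) \left(-375981\right) = 350337967857$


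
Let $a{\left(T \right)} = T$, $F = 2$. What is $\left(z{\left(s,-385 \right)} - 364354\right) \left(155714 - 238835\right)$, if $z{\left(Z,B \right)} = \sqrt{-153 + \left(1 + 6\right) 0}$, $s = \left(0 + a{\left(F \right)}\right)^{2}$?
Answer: $30285468834 - 249363 i \sqrt{17} \approx 3.0285 \cdot 10^{10} - 1.0282 \cdot 10^{6} i$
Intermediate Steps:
$s = 4$ ($s = \left(0 + 2\right)^{2} = 2^{2} = 4$)
$z{\left(Z,B \right)} = 3 i \sqrt{17}$ ($z{\left(Z,B \right)} = \sqrt{-153 + 7 \cdot 0} = \sqrt{-153 + 0} = \sqrt{-153} = 3 i \sqrt{17}$)
$\left(z{\left(s,-385 \right)} - 364354\right) \left(155714 - 238835\right) = \left(3 i \sqrt{17} - 364354\right) \left(155714 - 238835\right) = \left(-364354 + 3 i \sqrt{17}\right) \left(-83121\right) = 30285468834 - 249363 i \sqrt{17}$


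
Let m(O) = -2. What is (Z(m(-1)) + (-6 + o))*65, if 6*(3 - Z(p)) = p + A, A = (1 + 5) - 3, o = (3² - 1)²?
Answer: 23725/6 ≈ 3954.2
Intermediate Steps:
o = 64 (o = (9 - 1)² = 8² = 64)
A = 3 (A = 6 - 3 = 3)
Z(p) = 5/2 - p/6 (Z(p) = 3 - (p + 3)/6 = 3 - (3 + p)/6 = 3 + (-½ - p/6) = 5/2 - p/6)
(Z(m(-1)) + (-6 + o))*65 = ((5/2 - ⅙*(-2)) + (-6 + 64))*65 = ((5/2 + ⅓) + 58)*65 = (17/6 + 58)*65 = (365/6)*65 = 23725/6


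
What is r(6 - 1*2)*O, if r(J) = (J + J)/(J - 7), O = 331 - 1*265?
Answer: -176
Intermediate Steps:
O = 66 (O = 331 - 265 = 66)
r(J) = 2*J/(-7 + J) (r(J) = (2*J)/(-7 + J) = 2*J/(-7 + J))
r(6 - 1*2)*O = (2*(6 - 1*2)/(-7 + (6 - 1*2)))*66 = (2*(6 - 2)/(-7 + (6 - 2)))*66 = (2*4/(-7 + 4))*66 = (2*4/(-3))*66 = (2*4*(-1/3))*66 = -8/3*66 = -176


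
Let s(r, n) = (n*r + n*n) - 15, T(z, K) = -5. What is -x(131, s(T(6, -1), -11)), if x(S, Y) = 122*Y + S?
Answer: -19773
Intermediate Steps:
s(r, n) = -15 + n² + n*r (s(r, n) = (n*r + n²) - 15 = (n² + n*r) - 15 = -15 + n² + n*r)
x(S, Y) = S + 122*Y
-x(131, s(T(6, -1), -11)) = -(131 + 122*(-15 + (-11)² - 11*(-5))) = -(131 + 122*(-15 + 121 + 55)) = -(131 + 122*161) = -(131 + 19642) = -1*19773 = -19773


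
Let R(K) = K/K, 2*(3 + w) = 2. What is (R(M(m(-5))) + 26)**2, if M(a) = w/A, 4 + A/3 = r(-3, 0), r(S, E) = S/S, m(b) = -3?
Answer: 729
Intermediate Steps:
w = -2 (w = -3 + (1/2)*2 = -3 + 1 = -2)
r(S, E) = 1
A = -9 (A = -12 + 3*1 = -12 + 3 = -9)
M(a) = 2/9 (M(a) = -2/(-9) = -2*(-1/9) = 2/9)
R(K) = 1
(R(M(m(-5))) + 26)**2 = (1 + 26)**2 = 27**2 = 729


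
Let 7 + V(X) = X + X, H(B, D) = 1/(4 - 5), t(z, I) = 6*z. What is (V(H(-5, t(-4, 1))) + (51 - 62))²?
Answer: 400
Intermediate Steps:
H(B, D) = -1 (H(B, D) = 1/(-1) = 1*(-1) = -1)
V(X) = -7 + 2*X (V(X) = -7 + (X + X) = -7 + 2*X)
(V(H(-5, t(-4, 1))) + (51 - 62))² = ((-7 + 2*(-1)) + (51 - 62))² = ((-7 - 2) - 11)² = (-9 - 11)² = (-20)² = 400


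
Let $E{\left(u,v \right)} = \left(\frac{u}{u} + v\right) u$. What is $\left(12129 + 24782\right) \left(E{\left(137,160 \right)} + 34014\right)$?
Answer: $2069636681$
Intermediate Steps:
$E{\left(u,v \right)} = u \left(1 + v\right)$ ($E{\left(u,v \right)} = \left(1 + v\right) u = u \left(1 + v\right)$)
$\left(12129 + 24782\right) \left(E{\left(137,160 \right)} + 34014\right) = \left(12129 + 24782\right) \left(137 \left(1 + 160\right) + 34014\right) = 36911 \left(137 \cdot 161 + 34014\right) = 36911 \left(22057 + 34014\right) = 36911 \cdot 56071 = 2069636681$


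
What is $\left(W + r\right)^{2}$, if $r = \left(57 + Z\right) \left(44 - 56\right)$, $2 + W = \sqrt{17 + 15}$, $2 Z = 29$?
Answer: $739632 - 6880 \sqrt{2} \approx 7.299 \cdot 10^{5}$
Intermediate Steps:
$Z = \frac{29}{2}$ ($Z = \frac{1}{2} \cdot 29 = \frac{29}{2} \approx 14.5$)
$W = -2 + 4 \sqrt{2}$ ($W = -2 + \sqrt{17 + 15} = -2 + \sqrt{32} = -2 + 4 \sqrt{2} \approx 3.6569$)
$r = -858$ ($r = \left(57 + \frac{29}{2}\right) \left(44 - 56\right) = \frac{143}{2} \left(-12\right) = -858$)
$\left(W + r\right)^{2} = \left(\left(-2 + 4 \sqrt{2}\right) - 858\right)^{2} = \left(-860 + 4 \sqrt{2}\right)^{2}$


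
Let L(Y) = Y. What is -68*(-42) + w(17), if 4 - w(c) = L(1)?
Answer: 2859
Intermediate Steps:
w(c) = 3 (w(c) = 4 - 1*1 = 4 - 1 = 3)
-68*(-42) + w(17) = -68*(-42) + 3 = 2856 + 3 = 2859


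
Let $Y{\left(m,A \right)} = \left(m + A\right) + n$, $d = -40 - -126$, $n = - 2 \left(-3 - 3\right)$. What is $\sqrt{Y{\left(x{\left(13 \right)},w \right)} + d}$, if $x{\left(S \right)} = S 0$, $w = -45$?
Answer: $\sqrt{53} \approx 7.2801$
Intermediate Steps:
$x{\left(S \right)} = 0$
$n = 12$ ($n = \left(-2\right) \left(-6\right) = 12$)
$d = 86$ ($d = -40 + 126 = 86$)
$Y{\left(m,A \right)} = 12 + A + m$ ($Y{\left(m,A \right)} = \left(m + A\right) + 12 = \left(A + m\right) + 12 = 12 + A + m$)
$\sqrt{Y{\left(x{\left(13 \right)},w \right)} + d} = \sqrt{\left(12 - 45 + 0\right) + 86} = \sqrt{-33 + 86} = \sqrt{53}$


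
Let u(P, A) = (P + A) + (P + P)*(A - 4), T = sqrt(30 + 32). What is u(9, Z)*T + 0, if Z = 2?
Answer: -25*sqrt(62) ≈ -196.85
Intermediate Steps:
T = sqrt(62) ≈ 7.8740
u(P, A) = A + P + 2*P*(-4 + A) (u(P, A) = (A + P) + (2*P)*(-4 + A) = (A + P) + 2*P*(-4 + A) = A + P + 2*P*(-4 + A))
u(9, Z)*T + 0 = (2 - 7*9 + 2*2*9)*sqrt(62) + 0 = (2 - 63 + 36)*sqrt(62) + 0 = -25*sqrt(62) + 0 = -25*sqrt(62)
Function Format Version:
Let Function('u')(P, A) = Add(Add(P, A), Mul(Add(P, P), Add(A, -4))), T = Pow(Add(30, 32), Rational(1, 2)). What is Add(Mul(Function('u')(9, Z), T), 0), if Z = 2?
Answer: Mul(-25, Pow(62, Rational(1, 2))) ≈ -196.85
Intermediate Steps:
T = Pow(62, Rational(1, 2)) ≈ 7.8740
Function('u')(P, A) = Add(A, P, Mul(2, P, Add(-4, A))) (Function('u')(P, A) = Add(Add(A, P), Mul(Mul(2, P), Add(-4, A))) = Add(Add(A, P), Mul(2, P, Add(-4, A))) = Add(A, P, Mul(2, P, Add(-4, A))))
Add(Mul(Function('u')(9, Z), T), 0) = Add(Mul(Add(2, Mul(-7, 9), Mul(2, 2, 9)), Pow(62, Rational(1, 2))), 0) = Add(Mul(Add(2, -63, 36), Pow(62, Rational(1, 2))), 0) = Add(Mul(-25, Pow(62, Rational(1, 2))), 0) = Mul(-25, Pow(62, Rational(1, 2)))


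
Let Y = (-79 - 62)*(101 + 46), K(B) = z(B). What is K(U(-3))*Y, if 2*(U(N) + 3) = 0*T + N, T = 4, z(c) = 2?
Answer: -41454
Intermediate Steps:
U(N) = -3 + N/2 (U(N) = -3 + (0*4 + N)/2 = -3 + (0 + N)/2 = -3 + N/2)
K(B) = 2
Y = -20727 (Y = -141*147 = -20727)
K(U(-3))*Y = 2*(-20727) = -41454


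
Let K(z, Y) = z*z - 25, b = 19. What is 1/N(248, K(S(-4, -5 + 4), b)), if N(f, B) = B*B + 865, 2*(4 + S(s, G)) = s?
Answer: 1/986 ≈ 0.0010142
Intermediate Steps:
S(s, G) = -4 + s/2
K(z, Y) = -25 + z² (K(z, Y) = z² - 25 = -25 + z²)
N(f, B) = 865 + B² (N(f, B) = B² + 865 = 865 + B²)
1/N(248, K(S(-4, -5 + 4), b)) = 1/(865 + (-25 + (-4 + (½)*(-4))²)²) = 1/(865 + (-25 + (-4 - 2)²)²) = 1/(865 + (-25 + (-6)²)²) = 1/(865 + (-25 + 36)²) = 1/(865 + 11²) = 1/(865 + 121) = 1/986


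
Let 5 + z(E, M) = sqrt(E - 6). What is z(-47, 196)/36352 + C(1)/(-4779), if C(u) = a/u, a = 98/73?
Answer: -5306831/12682013184 + I*sqrt(53)/36352 ≈ -0.00041845 + 0.00020027*I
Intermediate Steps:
a = 98/73 (a = 98*(1/73) = 98/73 ≈ 1.3425)
C(u) = 98/(73*u)
z(E, M) = -5 + sqrt(-6 + E) (z(E, M) = -5 + sqrt(E - 6) = -5 + sqrt(-6 + E))
z(-47, 196)/36352 + C(1)/(-4779) = (-5 + sqrt(-6 - 47))/36352 + ((98/73)/1)/(-4779) = (-5 + sqrt(-53))*(1/36352) + ((98/73)*1)*(-1/4779) = (-5 + I*sqrt(53))*(1/36352) + (98/73)*(-1/4779) = (-5/36352 + I*sqrt(53)/36352) - 98/348867 = -5306831/12682013184 + I*sqrt(53)/36352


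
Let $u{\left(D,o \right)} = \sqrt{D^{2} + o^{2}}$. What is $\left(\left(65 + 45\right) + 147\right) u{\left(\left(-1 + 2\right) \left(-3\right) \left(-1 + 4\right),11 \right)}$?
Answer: $257 \sqrt{202} \approx 3652.7$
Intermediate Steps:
$\left(\left(65 + 45\right) + 147\right) u{\left(\left(-1 + 2\right) \left(-3\right) \left(-1 + 4\right),11 \right)} = \left(\left(65 + 45\right) + 147\right) \sqrt{\left(\left(-1 + 2\right) \left(-3\right) \left(-1 + 4\right)\right)^{2} + 11^{2}} = \left(110 + 147\right) \sqrt{\left(1 \left(-3\right) 3\right)^{2} + 121} = 257 \sqrt{\left(\left(-3\right) 3\right)^{2} + 121} = 257 \sqrt{\left(-9\right)^{2} + 121} = 257 \sqrt{81 + 121} = 257 \sqrt{202}$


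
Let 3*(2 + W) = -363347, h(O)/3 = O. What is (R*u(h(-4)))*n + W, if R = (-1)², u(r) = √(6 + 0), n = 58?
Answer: -363353/3 + 58*√6 ≈ -1.2098e+5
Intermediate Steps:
h(O) = 3*O
W = -363353/3 (W = -2 + (⅓)*(-363347) = -2 - 363347/3 = -363353/3 ≈ -1.2112e+5)
u(r) = √6
R = 1
(R*u(h(-4)))*n + W = (1*√6)*58 - 363353/3 = √6*58 - 363353/3 = 58*√6 - 363353/3 = -363353/3 + 58*√6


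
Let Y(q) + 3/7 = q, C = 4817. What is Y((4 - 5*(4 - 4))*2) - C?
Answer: -33666/7 ≈ -4809.4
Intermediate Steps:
Y(q) = -3/7 + q
Y((4 - 5*(4 - 4))*2) - C = (-3/7 + (4 - 5*(4 - 4))*2) - 1*4817 = (-3/7 + (4 - 5*0)*2) - 4817 = (-3/7 + (4 + 0)*2) - 4817 = (-3/7 + 4*2) - 4817 = (-3/7 + 8) - 4817 = 53/7 - 4817 = -33666/7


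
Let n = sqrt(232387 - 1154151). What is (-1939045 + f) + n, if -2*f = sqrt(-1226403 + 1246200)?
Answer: -1939045 - sqrt(19797)/2 + 2*I*sqrt(230441) ≈ -1.9391e+6 + 960.08*I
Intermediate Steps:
n = 2*I*sqrt(230441) (n = sqrt(-921764) = 2*I*sqrt(230441) ≈ 960.08*I)
f = -sqrt(19797)/2 (f = -sqrt(-1226403 + 1246200)/2 = -sqrt(19797)/2 ≈ -70.351)
(-1939045 + f) + n = (-1939045 - sqrt(19797)/2) + 2*I*sqrt(230441) = -1939045 - sqrt(19797)/2 + 2*I*sqrt(230441)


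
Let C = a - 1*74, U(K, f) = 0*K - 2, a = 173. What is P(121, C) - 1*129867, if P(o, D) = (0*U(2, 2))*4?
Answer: -129867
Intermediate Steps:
U(K, f) = -2 (U(K, f) = 0 - 2 = -2)
C = 99 (C = 173 - 1*74 = 173 - 74 = 99)
P(o, D) = 0 (P(o, D) = (0*(-2))*4 = 0*4 = 0)
P(121, C) - 1*129867 = 0 - 1*129867 = 0 - 129867 = -129867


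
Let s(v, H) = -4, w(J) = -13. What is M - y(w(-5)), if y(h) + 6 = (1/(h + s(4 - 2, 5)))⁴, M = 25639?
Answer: 2141896044/83521 ≈ 25645.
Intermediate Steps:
y(h) = -6 + (-4 + h)⁻⁴ (y(h) = -6 + (1/(h - 4))⁴ = -6 + (1/(-4 + h))⁴ = -6 + (-4 + h)⁻⁴)
M - y(w(-5)) = 25639 - (-6 + (-4 - 13)⁻⁴) = 25639 - (-6 + (-17)⁻⁴) = 25639 - (-6 + 1/83521) = 25639 - 1*(-501125/83521) = 25639 + 501125/83521 = 2141896044/83521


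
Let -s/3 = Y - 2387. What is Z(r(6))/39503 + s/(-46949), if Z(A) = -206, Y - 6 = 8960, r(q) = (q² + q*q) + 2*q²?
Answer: 769999217/1854626347 ≈ 0.41518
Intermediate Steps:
r(q) = 4*q² (r(q) = (q² + q²) + 2*q² = 2*q² + 2*q² = 4*q²)
Y = 8966 (Y = 6 + 8960 = 8966)
s = -19737 (s = -3*(8966 - 2387) = -3*6579 = -19737)
Z(r(6))/39503 + s/(-46949) = -206/39503 - 19737/(-46949) = -206*1/39503 - 19737*(-1/46949) = -206/39503 + 19737/46949 = 769999217/1854626347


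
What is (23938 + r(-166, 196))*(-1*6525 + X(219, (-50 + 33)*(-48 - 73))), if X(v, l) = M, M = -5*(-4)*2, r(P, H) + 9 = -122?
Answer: -154388395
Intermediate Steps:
r(P, H) = -131 (r(P, H) = -9 - 122 = -131)
M = 40 (M = 20*2 = 40)
X(v, l) = 40
(23938 + r(-166, 196))*(-1*6525 + X(219, (-50 + 33)*(-48 - 73))) = (23938 - 131)*(-1*6525 + 40) = 23807*(-6525 + 40) = 23807*(-6485) = -154388395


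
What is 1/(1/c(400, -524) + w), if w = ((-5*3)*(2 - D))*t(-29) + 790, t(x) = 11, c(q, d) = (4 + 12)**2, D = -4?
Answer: -256/51199 ≈ -0.0050001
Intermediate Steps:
c(q, d) = 256 (c(q, d) = 16**2 = 256)
w = -200 (w = ((-5*3)*(2 - 1*(-4)))*11 + 790 = -15*(2 + 4)*11 + 790 = -15*6*11 + 790 = -90*11 + 790 = -990 + 790 = -200)
1/(1/c(400, -524) + w) = 1/(1/256 - 200) = 1/(-51199/256) = -256/51199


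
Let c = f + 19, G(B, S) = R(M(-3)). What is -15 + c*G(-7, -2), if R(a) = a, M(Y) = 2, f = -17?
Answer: -11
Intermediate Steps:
G(B, S) = 2
c = 2 (c = -17 + 19 = 2)
-15 + c*G(-7, -2) = -15 + 2*2 = -15 + 4 = -11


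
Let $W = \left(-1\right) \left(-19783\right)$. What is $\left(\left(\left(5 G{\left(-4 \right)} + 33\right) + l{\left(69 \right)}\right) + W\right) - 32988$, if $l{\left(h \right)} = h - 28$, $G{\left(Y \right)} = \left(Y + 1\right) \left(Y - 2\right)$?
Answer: $-13041$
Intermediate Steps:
$G{\left(Y \right)} = \left(1 + Y\right) \left(-2 + Y\right)$
$l{\left(h \right)} = -28 + h$
$W = 19783$
$\left(\left(\left(5 G{\left(-4 \right)} + 33\right) + l{\left(69 \right)}\right) + W\right) - 32988 = \left(\left(\left(5 \left(-2 + \left(-4\right)^{2} - -4\right) + 33\right) + \left(-28 + 69\right)\right) + 19783\right) - 32988 = \left(\left(\left(5 \left(-2 + 16 + 4\right) + 33\right) + 41\right) + 19783\right) - 32988 = \left(\left(\left(5 \cdot 18 + 33\right) + 41\right) + 19783\right) - 32988 = \left(\left(\left(90 + 33\right) + 41\right) + 19783\right) - 32988 = \left(\left(123 + 41\right) + 19783\right) - 32988 = \left(164 + 19783\right) - 32988 = 19947 - 32988 = -13041$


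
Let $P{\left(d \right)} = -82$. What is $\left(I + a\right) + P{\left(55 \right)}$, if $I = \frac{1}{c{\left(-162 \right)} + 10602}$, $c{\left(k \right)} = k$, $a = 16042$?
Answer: $\frac{166622401}{10440} \approx 15960.0$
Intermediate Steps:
$I = \frac{1}{10440}$ ($I = \frac{1}{-162 + 10602} = \frac{1}{10440} \approx 9.5785 \cdot 10^{-5}$)
$\left(I + a\right) + P{\left(55 \right)} = \left(\frac{1}{10440} + 16042\right) - 82 = \frac{167478481}{10440} - 82 = \frac{166622401}{10440}$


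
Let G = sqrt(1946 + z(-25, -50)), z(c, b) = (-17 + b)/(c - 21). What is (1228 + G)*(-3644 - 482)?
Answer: -5066728 - 2063*sqrt(4120818)/23 ≈ -5.2488e+6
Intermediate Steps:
z(c, b) = (-17 + b)/(-21 + c)
G = sqrt(4120818)/46 (G = sqrt(1946 + (-17 - 50)/(-21 - 25)) = sqrt(1946 - 67/(-46)) = sqrt(1946 - 1/46*(-67)) = sqrt(1946 + 67/46) = sqrt(89583/46) = sqrt(4120818)/46 ≈ 44.130)
(1228 + G)*(-3644 - 482) = (1228 + sqrt(4120818)/46)*(-3644 - 482) = (1228 + sqrt(4120818)/46)*(-4126) = -5066728 - 2063*sqrt(4120818)/23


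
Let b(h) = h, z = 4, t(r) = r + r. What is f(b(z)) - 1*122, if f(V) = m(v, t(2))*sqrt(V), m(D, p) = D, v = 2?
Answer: -118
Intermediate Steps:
t(r) = 2*r
f(V) = 2*sqrt(V)
f(b(z)) - 1*122 = 2*sqrt(4) - 1*122 = 2*2 - 122 = 4 - 122 = -118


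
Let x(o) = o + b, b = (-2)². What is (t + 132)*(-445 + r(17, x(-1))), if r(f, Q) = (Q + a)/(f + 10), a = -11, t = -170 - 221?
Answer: 3113957/27 ≈ 1.1533e+5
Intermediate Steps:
b = 4
t = -391
x(o) = 4 + o (x(o) = o + 4 = 4 + o)
r(f, Q) = (-11 + Q)/(10 + f) (r(f, Q) = (Q - 11)/(f + 10) = (-11 + Q)/(10 + f))
(t + 132)*(-445 + r(17, x(-1))) = (-391 + 132)*(-445 + (-11 + (4 - 1))/(10 + 17)) = -259*(-445 + (-11 + 3)/27) = -259*(-445 + (1/27)*(-8)) = -259*(-445 - 8/27) = -259*(-12023/27) = 3113957/27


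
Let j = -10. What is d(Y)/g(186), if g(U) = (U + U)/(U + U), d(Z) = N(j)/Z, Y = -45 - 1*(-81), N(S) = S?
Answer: -5/18 ≈ -0.27778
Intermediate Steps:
Y = 36 (Y = -45 + 81 = 36)
d(Z) = -10/Z
g(U) = 1 (g(U) = (2*U)/((2*U)) = (2*U)*(1/(2*U)) = 1)
d(Y)/g(186) = -10/36/1 = -10*1/36*1 = -5/18*1 = -5/18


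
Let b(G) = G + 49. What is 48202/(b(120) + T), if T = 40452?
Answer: 6886/5803 ≈ 1.1866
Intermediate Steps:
b(G) = 49 + G
48202/(b(120) + T) = 48202/((49 + 120) + 40452) = 48202/(169 + 40452) = 48202/40621 = 48202*(1/40621) = 6886/5803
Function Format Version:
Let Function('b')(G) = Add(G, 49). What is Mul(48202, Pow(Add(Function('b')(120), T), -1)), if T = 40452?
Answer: Rational(6886, 5803) ≈ 1.1866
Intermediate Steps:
Function('b')(G) = Add(49, G)
Mul(48202, Pow(Add(Function('b')(120), T), -1)) = Mul(48202, Pow(Add(Add(49, 120), 40452), -1)) = Mul(48202, Pow(Add(169, 40452), -1)) = Mul(48202, Pow(40621, -1)) = Mul(48202, Rational(1, 40621)) = Rational(6886, 5803)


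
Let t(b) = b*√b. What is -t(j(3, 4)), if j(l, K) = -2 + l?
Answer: -1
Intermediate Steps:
t(b) = b^(3/2)
-t(j(3, 4)) = -(-2 + 3)^(3/2) = -1^(3/2) = -1*1 = -1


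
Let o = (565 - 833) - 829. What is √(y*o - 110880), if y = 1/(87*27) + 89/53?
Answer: I*√21569682267466/13833 ≈ 335.74*I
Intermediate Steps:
o = -1097 (o = -268 - 829 = -1097)
y = 209114/124497 (y = (1/87)*(1/27) + 89*(1/53) = 1/2349 + 89/53 = 209114/124497 ≈ 1.6797)
√(y*o - 110880) = √((209114/124497)*(-1097) - 110880) = √(-229398058/124497 - 110880) = √(-14033625418/124497) = I*√21569682267466/13833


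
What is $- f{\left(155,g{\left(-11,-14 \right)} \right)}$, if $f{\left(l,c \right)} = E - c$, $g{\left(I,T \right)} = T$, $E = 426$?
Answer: $-440$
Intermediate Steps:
$f{\left(l,c \right)} = 426 - c$
$- f{\left(155,g{\left(-11,-14 \right)} \right)} = - (426 - -14) = - (426 + 14) = \left(-1\right) 440 = -440$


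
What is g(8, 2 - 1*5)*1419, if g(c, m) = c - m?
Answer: 15609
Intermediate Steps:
g(8, 2 - 1*5)*1419 = (8 - (2 - 1*5))*1419 = (8 - (2 - 5))*1419 = (8 - 1*(-3))*1419 = (8 + 3)*1419 = 11*1419 = 15609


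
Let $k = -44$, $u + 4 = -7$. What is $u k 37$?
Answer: $17908$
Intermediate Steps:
$u = -11$ ($u = -4 - 7 = -11$)
$u k 37 = \left(-11\right) \left(-44\right) 37 = 484 \cdot 37 = 17908$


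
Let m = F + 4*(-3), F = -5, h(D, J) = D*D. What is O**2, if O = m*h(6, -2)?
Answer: 374544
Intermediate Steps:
h(D, J) = D**2
m = -17 (m = -5 + 4*(-3) = -5 - 12 = -17)
O = -612 (O = -17*6**2 = -17*36 = -612)
O**2 = (-612)**2 = 374544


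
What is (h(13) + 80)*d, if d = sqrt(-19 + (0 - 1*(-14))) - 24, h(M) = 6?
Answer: -2064 + 86*I*sqrt(5) ≈ -2064.0 + 192.3*I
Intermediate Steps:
d = -24 + I*sqrt(5) (d = sqrt(-19 + (0 + 14)) - 24 = sqrt(-19 + 14) - 24 = sqrt(-5) - 24 = I*sqrt(5) - 24 = -24 + I*sqrt(5) ≈ -24.0 + 2.2361*I)
(h(13) + 80)*d = (6 + 80)*(-24 + I*sqrt(5)) = 86*(-24 + I*sqrt(5)) = -2064 + 86*I*sqrt(5)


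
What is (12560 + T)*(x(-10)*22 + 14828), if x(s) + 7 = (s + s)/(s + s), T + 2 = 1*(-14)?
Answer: 184346624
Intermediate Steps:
T = -16 (T = -2 + 1*(-14) = -2 - 14 = -16)
x(s) = -6 (x(s) = -7 + (s + s)/(s + s) = -7 + (2*s)/((2*s)) = -7 + (2*s)*(1/(2*s)) = -7 + 1 = -6)
(12560 + T)*(x(-10)*22 + 14828) = (12560 - 16)*(-6*22 + 14828) = 12544*(-132 + 14828) = 12544*14696 = 184346624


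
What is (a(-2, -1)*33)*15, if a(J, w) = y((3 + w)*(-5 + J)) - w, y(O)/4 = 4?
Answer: 8415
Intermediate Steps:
y(O) = 16 (y(O) = 4*4 = 16)
a(J, w) = 16 - w
(a(-2, -1)*33)*15 = ((16 - 1*(-1))*33)*15 = ((16 + 1)*33)*15 = (17*33)*15 = 561*15 = 8415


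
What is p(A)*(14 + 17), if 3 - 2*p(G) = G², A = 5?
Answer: -341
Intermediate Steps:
p(G) = 3/2 - G²/2
p(A)*(14 + 17) = (3/2 - ½*5²)*(14 + 17) = (3/2 - ½*25)*31 = (3/2 - 25/2)*31 = -11*31 = -341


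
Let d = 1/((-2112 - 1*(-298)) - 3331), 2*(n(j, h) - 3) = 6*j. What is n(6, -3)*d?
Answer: -1/245 ≈ -0.0040816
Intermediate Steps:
n(j, h) = 3 + 3*j (n(j, h) = 3 + (6*j)/2 = 3 + 3*j)
d = -1/5145 (d = 1/((-2112 + 298) - 3331) = 1/(-1814 - 3331) = 1/(-5145) = -1/5145 ≈ -0.00019436)
n(6, -3)*d = (3 + 3*6)*(-1/5145) = (3 + 18)*(-1/5145) = 21*(-1/5145) = -1/245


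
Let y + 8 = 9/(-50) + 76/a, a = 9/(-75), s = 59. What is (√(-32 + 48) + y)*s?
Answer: -5641993/150 ≈ -37613.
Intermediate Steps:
a = -3/25 (a = 9*(-1/75) = -3/25 ≈ -0.12000)
y = -96227/150 (y = -8 + (9/(-50) + 76/(-3/25)) = -8 + (9*(-1/50) + 76*(-25/3)) = -8 + (-9/50 - 1900/3) = -8 - 95027/150 = -96227/150 ≈ -641.51)
(√(-32 + 48) + y)*s = (√(-32 + 48) - 96227/150)*59 = (√16 - 96227/150)*59 = (4 - 96227/150)*59 = -95627/150*59 = -5641993/150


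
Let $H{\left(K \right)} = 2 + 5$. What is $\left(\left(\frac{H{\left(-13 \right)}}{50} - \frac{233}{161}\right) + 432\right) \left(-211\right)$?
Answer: $- \frac{731553247}{8050} \approx -90876.0$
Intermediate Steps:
$H{\left(K \right)} = 7$
$\left(\left(\frac{H{\left(-13 \right)}}{50} - \frac{233}{161}\right) + 432\right) \left(-211\right) = \left(\left(\frac{7}{50} - \frac{233}{161}\right) + 432\right) \left(-211\right) = \left(- \frac{10523}{8050} + 432\right) \left(-211\right) = \frac{3467077}{8050} \left(-211\right) = - \frac{731553247}{8050}$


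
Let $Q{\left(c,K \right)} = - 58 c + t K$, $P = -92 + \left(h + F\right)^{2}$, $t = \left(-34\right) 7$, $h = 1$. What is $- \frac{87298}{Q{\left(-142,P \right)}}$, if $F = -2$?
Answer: $- \frac{43649}{14947} \approx -2.9202$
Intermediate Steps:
$t = -238$
$P = -91$ ($P = -92 + \left(1 - 2\right)^{2} = -92 + \left(-1\right)^{2} = -92 + 1 = -91$)
$Q{\left(c,K \right)} = - 238 K - 58 c$ ($Q{\left(c,K \right)} = - 58 c - 238 K = - 238 K - 58 c$)
$- \frac{87298}{Q{\left(-142,P \right)}} = - \frac{87298}{\left(-238\right) \left(-91\right) - -8236} = - \frac{87298}{21658 + 8236} = - \frac{87298}{29894} = \left(-87298\right) \frac{1}{29894} = - \frac{43649}{14947}$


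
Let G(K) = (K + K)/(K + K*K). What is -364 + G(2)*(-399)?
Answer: -630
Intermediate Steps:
G(K) = 2*K/(K + K²) (G(K) = (2*K)/(K + K²) = 2*K/(K + K²))
-364 + G(2)*(-399) = -364 + (2/(1 + 2))*(-399) = -364 + (2/3)*(-399) = -364 + (2*(⅓))*(-399) = -364 + (⅔)*(-399) = -364 - 266 = -630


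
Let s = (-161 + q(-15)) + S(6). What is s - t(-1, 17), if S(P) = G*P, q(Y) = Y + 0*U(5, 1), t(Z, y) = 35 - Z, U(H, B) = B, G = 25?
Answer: -62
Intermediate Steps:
q(Y) = Y (q(Y) = Y + 0*1 = Y + 0 = Y)
S(P) = 25*P
s = -26 (s = (-161 - 15) + 25*6 = -176 + 150 = -26)
s - t(-1, 17) = -26 - (35 - 1*(-1)) = -26 - (35 + 1) = -26 - 1*36 = -26 - 36 = -62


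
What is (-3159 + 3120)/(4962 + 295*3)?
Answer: -13/1949 ≈ -0.0066701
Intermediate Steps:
(-3159 + 3120)/(4962 + 295*3) = -39/(4962 + 885) = -39/5847 = -39*1/5847 = -13/1949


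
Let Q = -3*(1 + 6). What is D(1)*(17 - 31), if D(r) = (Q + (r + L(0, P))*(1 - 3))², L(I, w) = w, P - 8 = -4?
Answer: -13454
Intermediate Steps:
P = 4 (P = 8 - 4 = 4)
Q = -21 (Q = -3*7 = -21)
D(r) = (-29 - 2*r)² (D(r) = (-21 + (r + 4)*(1 - 3))² = (-21 + (4 + r)*(-2))² = (-21 + (-8 - 2*r))² = (-29 - 2*r)²)
D(1)*(17 - 31) = (29 + 2*1)²*(17 - 31) = (29 + 2)²*(-14) = 31²*(-14) = 961*(-14) = -13454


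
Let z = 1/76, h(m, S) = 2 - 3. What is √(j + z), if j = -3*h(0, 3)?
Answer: √4351/38 ≈ 1.7358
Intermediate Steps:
h(m, S) = -1
z = 1/76 ≈ 0.013158
j = 3 (j = -3*(-1) = 3)
√(j + z) = √(3 + 1/76) = √(229/76) = √4351/38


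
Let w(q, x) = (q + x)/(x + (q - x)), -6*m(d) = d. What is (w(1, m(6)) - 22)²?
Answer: 484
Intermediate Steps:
m(d) = -d/6
w(q, x) = (q + x)/q
(w(1, m(6)) - 22)² = ((1 - ⅙*6)/1 - 22)² = (1*(1 - 1) - 22)² = (1*0 - 22)² = (0 - 22)² = (-22)² = 484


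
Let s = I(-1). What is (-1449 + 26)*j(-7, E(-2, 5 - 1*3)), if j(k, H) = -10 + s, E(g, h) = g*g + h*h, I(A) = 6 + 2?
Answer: 2846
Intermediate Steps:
I(A) = 8
E(g, h) = g² + h²
s = 8
j(k, H) = -2 (j(k, H) = -10 + 8 = -2)
(-1449 + 26)*j(-7, E(-2, 5 - 1*3)) = (-1449 + 26)*(-2) = -1423*(-2) = 2846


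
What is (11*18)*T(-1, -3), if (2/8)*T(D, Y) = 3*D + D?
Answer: -3168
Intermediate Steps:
T(D, Y) = 16*D (T(D, Y) = 4*(3*D + D) = 4*(4*D) = 16*D)
(11*18)*T(-1, -3) = (11*18)*(16*(-1)) = 198*(-16) = -3168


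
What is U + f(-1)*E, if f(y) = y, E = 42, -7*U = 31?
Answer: -325/7 ≈ -46.429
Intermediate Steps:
U = -31/7 (U = -⅐*31 = -31/7 ≈ -4.4286)
U + f(-1)*E = -31/7 - 1*42 = -31/7 - 42 = -325/7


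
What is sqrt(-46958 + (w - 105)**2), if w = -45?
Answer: I*sqrt(24458) ≈ 156.39*I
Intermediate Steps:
sqrt(-46958 + (w - 105)**2) = sqrt(-46958 + (-45 - 105)**2) = sqrt(-46958 + (-150)**2) = sqrt(-46958 + 22500) = sqrt(-24458) = I*sqrt(24458)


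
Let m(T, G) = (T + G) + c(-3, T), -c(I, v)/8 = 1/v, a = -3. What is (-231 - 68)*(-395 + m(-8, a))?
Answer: 121095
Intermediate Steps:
c(I, v) = -8/v
m(T, G) = G + T - 8/T (m(T, G) = (T + G) - 8/T = (G + T) - 8/T = G + T - 8/T)
(-231 - 68)*(-395 + m(-8, a)) = (-231 - 68)*(-395 + (-3 - 8 - 8/(-8))) = -299*(-395 + (-3 - 8 - 8*(-1/8))) = -299*(-395 + (-3 - 8 + 1)) = -299*(-395 - 10) = -299*(-405) = 121095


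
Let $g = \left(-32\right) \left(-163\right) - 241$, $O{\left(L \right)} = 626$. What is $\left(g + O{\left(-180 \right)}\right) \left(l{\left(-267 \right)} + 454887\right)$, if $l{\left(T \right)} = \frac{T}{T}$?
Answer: $2547827688$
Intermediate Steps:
$l{\left(T \right)} = 1$
$g = 4975$ ($g = 5216 - 241 = 4975$)
$\left(g + O{\left(-180 \right)}\right) \left(l{\left(-267 \right)} + 454887\right) = \left(4975 + 626\right) \left(1 + 454887\right) = 5601 \cdot 454888 = 2547827688$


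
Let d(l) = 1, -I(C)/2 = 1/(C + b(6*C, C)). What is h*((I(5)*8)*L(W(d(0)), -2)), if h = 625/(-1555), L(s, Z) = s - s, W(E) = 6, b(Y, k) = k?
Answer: 0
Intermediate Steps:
I(C) = -1/C (I(C) = -2/(C + C) = -2*1/(2*C) = -1/C)
L(s, Z) = 0
h = -125/311 (h = 625*(-1/1555) = -125/311 ≈ -0.40193)
h*((I(5)*8)*L(W(d(0)), -2)) = -125*-1/5*8*0/311 = -125*-1*1/5*8*0/311 = -125*(-1/5*8)*0/311 = -(-200)*0/311 = -125/311*0 = 0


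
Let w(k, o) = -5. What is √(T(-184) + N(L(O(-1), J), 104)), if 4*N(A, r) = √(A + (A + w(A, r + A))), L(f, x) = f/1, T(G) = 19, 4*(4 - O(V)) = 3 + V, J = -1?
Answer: √(76 + √2)/2 ≈ 4.3993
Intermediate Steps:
O(V) = 13/4 - V/4 (O(V) = 4 - (3 + V)/4 = 4 + (-¾ - V/4) = 13/4 - V/4)
L(f, x) = f (L(f, x) = f*1 = f)
N(A, r) = √(-5 + 2*A)/4 (N(A, r) = √(A + (A - 5))/4 = √(A + (-5 + A))/4 = √(-5 + 2*A)/4)
√(T(-184) + N(L(O(-1), J), 104)) = √(19 + √(-5 + 2*(13/4 - ¼*(-1)))/4) = √(19 + √(-5 + 2*(13/4 + ¼))/4) = √(19 + √(-5 + 2*(7/2))/4) = √(19 + √(-5 + 7)/4) = √(19 + √2/4)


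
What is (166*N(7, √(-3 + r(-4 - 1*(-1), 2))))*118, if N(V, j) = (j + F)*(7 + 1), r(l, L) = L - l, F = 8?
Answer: 1253632 + 156704*√2 ≈ 1.4752e+6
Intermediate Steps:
N(V, j) = 64 + 8*j (N(V, j) = (j + 8)*(7 + 1) = (8 + j)*8 = 64 + 8*j)
(166*N(7, √(-3 + r(-4 - 1*(-1), 2))))*118 = (166*(64 + 8*√(-3 + (2 - (-4 - 1*(-1))))))*118 = (166*(64 + 8*√(-3 + (2 - (-4 + 1)))))*118 = (166*(64 + 8*√(-3 + (2 - 1*(-3)))))*118 = (166*(64 + 8*√(-3 + (2 + 3))))*118 = (166*(64 + 8*√(-3 + 5)))*118 = (166*(64 + 8*√2))*118 = (10624 + 1328*√2)*118 = 1253632 + 156704*√2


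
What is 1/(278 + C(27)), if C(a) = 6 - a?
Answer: 1/257 ≈ 0.0038911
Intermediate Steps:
1/(278 + C(27)) = 1/(278 + (6 - 1*27)) = 1/(278 + (6 - 27)) = 1/(278 - 21) = 1/257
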